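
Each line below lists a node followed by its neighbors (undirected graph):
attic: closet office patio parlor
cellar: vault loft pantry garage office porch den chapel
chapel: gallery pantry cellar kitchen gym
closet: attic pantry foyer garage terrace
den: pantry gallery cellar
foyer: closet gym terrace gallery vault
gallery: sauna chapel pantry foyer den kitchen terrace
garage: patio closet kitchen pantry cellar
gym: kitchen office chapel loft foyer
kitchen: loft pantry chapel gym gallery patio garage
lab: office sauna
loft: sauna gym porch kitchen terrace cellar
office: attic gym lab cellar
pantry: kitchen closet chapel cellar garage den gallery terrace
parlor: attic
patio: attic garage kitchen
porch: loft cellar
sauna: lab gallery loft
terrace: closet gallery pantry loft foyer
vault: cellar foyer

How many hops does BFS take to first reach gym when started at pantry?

2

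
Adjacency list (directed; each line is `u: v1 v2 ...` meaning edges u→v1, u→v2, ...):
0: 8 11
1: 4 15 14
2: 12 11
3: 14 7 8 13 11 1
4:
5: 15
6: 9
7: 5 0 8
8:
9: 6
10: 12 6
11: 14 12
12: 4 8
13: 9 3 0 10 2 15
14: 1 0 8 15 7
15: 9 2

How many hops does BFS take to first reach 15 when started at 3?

Level 0: 3
Level 1: 1, 7, 8, 11, 13, 14
Level 2: 0, 2, 4, 5, 9, 10, 12, 15
Level 3: 6
15 first appears at level 2.

2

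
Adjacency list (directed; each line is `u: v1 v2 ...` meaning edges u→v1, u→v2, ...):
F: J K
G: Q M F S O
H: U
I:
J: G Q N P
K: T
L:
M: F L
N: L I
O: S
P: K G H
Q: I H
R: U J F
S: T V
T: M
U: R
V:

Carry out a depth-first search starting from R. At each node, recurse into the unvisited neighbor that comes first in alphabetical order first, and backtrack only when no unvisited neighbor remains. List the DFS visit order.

R, F, J, G, M, L, O, S, T, V, Q, H, U, I, N, P, K

Visit R
R → F
F → J
J → G
G → M
M → L
G → O
O → S
S → T
S → V
G → Q
Q → H
H → U
Q → I
J → N
J → P
P → K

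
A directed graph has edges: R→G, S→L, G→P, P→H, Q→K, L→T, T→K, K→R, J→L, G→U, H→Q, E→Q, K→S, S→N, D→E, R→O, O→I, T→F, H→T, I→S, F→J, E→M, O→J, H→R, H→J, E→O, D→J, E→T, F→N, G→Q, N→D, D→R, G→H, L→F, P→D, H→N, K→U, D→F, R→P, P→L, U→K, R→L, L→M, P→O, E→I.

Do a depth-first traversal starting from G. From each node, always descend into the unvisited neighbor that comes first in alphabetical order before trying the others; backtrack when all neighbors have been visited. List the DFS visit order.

G -> H -> J -> L -> F -> N -> D -> E -> I -> S -> M -> O -> Q -> K -> R -> P -> U -> T

Visit G
G → H
H → J
J → L
L → F
F → N
N → D
D → E
E → I
I → S
E → M
E → O
E → Q
Q → K
K → R
R → P
K → U
E → T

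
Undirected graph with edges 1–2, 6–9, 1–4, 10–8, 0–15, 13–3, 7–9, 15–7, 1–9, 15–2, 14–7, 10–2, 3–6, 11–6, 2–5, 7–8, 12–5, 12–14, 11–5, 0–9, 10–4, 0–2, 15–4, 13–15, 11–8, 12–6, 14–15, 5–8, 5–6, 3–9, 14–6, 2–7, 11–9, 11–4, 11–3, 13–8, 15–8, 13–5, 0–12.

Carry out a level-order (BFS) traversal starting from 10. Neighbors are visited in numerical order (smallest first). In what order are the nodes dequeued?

Visit 10; enqueue 2, 4, 8 → queue [2, 4, 8]
Visit 2; enqueue 0, 1, 5, 7, 15 → queue [4, 8, 0, 1, 5, 7, 15]
Visit 4; enqueue 11 → queue [8, 0, 1, 5, 7, 15, 11]
Visit 8; enqueue 13 → queue [0, 1, 5, 7, 15, 11, 13]
Visit 0; enqueue 9, 12 → queue [1, 5, 7, 15, 11, 13, 9, 12]
Visit 1 → queue [5, 7, 15, 11, 13, 9, 12]
Visit 5; enqueue 6 → queue [7, 15, 11, 13, 9, 12, 6]
Visit 7; enqueue 14 → queue [15, 11, 13, 9, 12, 6, 14]
Visit 15 → queue [11, 13, 9, 12, 6, 14]
Visit 11; enqueue 3 → queue [13, 9, 12, 6, 14, 3]
Visit 13 → queue [9, 12, 6, 14, 3]
Visit 9 → queue [12, 6, 14, 3]
Visit 12 → queue [6, 14, 3]
Visit 6 → queue [14, 3]
Visit 14 → queue [3]
Visit 3 → queue []

10 -> 2 -> 4 -> 8 -> 0 -> 1 -> 5 -> 7 -> 15 -> 11 -> 13 -> 9 -> 12 -> 6 -> 14 -> 3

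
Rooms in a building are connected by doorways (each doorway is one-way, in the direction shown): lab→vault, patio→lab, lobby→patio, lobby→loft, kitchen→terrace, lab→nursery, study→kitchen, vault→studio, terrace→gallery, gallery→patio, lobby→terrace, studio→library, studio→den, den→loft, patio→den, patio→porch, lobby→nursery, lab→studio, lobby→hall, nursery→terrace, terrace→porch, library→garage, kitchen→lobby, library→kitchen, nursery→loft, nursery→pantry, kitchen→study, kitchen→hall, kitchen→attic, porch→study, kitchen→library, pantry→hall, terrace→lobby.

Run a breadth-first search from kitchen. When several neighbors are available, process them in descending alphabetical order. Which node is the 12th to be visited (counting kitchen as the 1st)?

loft

Visit kitchen; enqueue terrace, study, lobby, library, hall, attic → queue [terrace, study, lobby, library, hall, attic]
Visit terrace; enqueue porch, gallery → queue [study, lobby, library, hall, attic, porch, gallery]
Visit study → queue [lobby, library, hall, attic, porch, gallery]
Visit lobby; enqueue patio, nursery, loft → queue [library, hall, attic, porch, gallery, patio, nursery, loft]
Visit library; enqueue garage → queue [hall, attic, porch, gallery, patio, nursery, loft, garage]
Visit hall → queue [attic, porch, gallery, patio, nursery, loft, garage]
Visit attic → queue [porch, gallery, patio, nursery, loft, garage]
Visit porch → queue [gallery, patio, nursery, loft, garage]
Visit gallery → queue [patio, nursery, loft, garage]
Visit patio; enqueue lab, den → queue [nursery, loft, garage, lab, den]
Visit nursery; enqueue pantry → queue [loft, garage, lab, den, pantry]
Visit loft → queue [garage, lab, den, pantry]
Visit garage → queue [lab, den, pantry]
Visit lab; enqueue vault, studio → queue [den, pantry, vault, studio]
Visit den → queue [pantry, vault, studio]
Visit pantry → queue [vault, studio]
Visit vault → queue [studio]
Visit studio → queue []

Visit order: kitchen, terrace, study, lobby, library, hall, attic, porch, gallery, patio, nursery, loft, garage, lab, den, pantry, vault, studio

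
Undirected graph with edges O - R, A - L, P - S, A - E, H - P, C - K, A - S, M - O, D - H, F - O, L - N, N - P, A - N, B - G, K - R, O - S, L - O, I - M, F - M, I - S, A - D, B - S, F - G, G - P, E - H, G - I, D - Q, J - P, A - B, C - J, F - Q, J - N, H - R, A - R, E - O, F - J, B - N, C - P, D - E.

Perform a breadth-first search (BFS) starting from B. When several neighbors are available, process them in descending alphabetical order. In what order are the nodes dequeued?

Visit B; enqueue S, N, G, A → queue [S, N, G, A]
Visit S; enqueue P, O, I → queue [N, G, A, P, O, I]
Visit N; enqueue L, J → queue [G, A, P, O, I, L, J]
Visit G; enqueue F → queue [A, P, O, I, L, J, F]
Visit A; enqueue R, E, D → queue [P, O, I, L, J, F, R, E, D]
Visit P; enqueue H, C → queue [O, I, L, J, F, R, E, D, H, C]
Visit O; enqueue M → queue [I, L, J, F, R, E, D, H, C, M]
Visit I → queue [L, J, F, R, E, D, H, C, M]
Visit L → queue [J, F, R, E, D, H, C, M]
Visit J → queue [F, R, E, D, H, C, M]
Visit F; enqueue Q → queue [R, E, D, H, C, M, Q]
Visit R; enqueue K → queue [E, D, H, C, M, Q, K]
Visit E → queue [D, H, C, M, Q, K]
Visit D → queue [H, C, M, Q, K]
Visit H → queue [C, M, Q, K]
Visit C → queue [M, Q, K]
Visit M → queue [Q, K]
Visit Q → queue [K]
Visit K → queue []

B, S, N, G, A, P, O, I, L, J, F, R, E, D, H, C, M, Q, K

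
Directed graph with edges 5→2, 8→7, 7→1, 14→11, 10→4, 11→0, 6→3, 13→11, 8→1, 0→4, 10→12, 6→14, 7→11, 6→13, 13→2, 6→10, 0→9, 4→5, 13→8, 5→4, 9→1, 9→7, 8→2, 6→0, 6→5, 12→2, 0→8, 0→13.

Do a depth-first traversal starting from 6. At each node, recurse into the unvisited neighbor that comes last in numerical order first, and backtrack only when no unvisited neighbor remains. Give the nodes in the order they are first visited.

Visit 6
6 → 14
14 → 11
11 → 0
0 → 13
13 → 8
8 → 7
7 → 1
8 → 2
0 → 9
0 → 4
4 → 5
6 → 10
10 → 12
6 → 3

6 -> 14 -> 11 -> 0 -> 13 -> 8 -> 7 -> 1 -> 2 -> 9 -> 4 -> 5 -> 10 -> 12 -> 3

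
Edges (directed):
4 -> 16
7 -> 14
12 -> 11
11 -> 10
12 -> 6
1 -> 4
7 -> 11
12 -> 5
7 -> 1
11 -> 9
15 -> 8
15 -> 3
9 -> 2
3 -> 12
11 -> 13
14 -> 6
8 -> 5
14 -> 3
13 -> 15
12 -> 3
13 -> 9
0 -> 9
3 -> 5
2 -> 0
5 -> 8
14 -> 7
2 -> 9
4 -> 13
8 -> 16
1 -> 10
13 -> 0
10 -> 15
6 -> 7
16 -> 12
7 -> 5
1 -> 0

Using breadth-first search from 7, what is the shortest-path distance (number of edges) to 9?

2

Level 0: 7
Level 1: 1, 5, 11, 14
Level 2: 0, 3, 4, 6, 8, 9, 10, 13
Level 3: 2, 12, 15, 16
9 first appears at level 2.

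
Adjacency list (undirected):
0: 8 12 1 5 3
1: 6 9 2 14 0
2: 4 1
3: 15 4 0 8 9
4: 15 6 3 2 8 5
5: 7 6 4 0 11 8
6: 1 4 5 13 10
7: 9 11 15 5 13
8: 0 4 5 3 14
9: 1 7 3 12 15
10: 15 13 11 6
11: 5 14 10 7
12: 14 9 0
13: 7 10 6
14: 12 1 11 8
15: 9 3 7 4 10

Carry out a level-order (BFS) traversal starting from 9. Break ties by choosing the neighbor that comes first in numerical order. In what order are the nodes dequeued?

9 -> 1 -> 3 -> 7 -> 12 -> 15 -> 0 -> 2 -> 6 -> 14 -> 4 -> 8 -> 5 -> 11 -> 13 -> 10

Visit 9; enqueue 1, 3, 7, 12, 15 → queue [1, 3, 7, 12, 15]
Visit 1; enqueue 0, 2, 6, 14 → queue [3, 7, 12, 15, 0, 2, 6, 14]
Visit 3; enqueue 4, 8 → queue [7, 12, 15, 0, 2, 6, 14, 4, 8]
Visit 7; enqueue 5, 11, 13 → queue [12, 15, 0, 2, 6, 14, 4, 8, 5, 11, 13]
Visit 12 → queue [15, 0, 2, 6, 14, 4, 8, 5, 11, 13]
Visit 15; enqueue 10 → queue [0, 2, 6, 14, 4, 8, 5, 11, 13, 10]
Visit 0 → queue [2, 6, 14, 4, 8, 5, 11, 13, 10]
Visit 2 → queue [6, 14, 4, 8, 5, 11, 13, 10]
Visit 6 → queue [14, 4, 8, 5, 11, 13, 10]
Visit 14 → queue [4, 8, 5, 11, 13, 10]
Visit 4 → queue [8, 5, 11, 13, 10]
Visit 8 → queue [5, 11, 13, 10]
Visit 5 → queue [11, 13, 10]
Visit 11 → queue [13, 10]
Visit 13 → queue [10]
Visit 10 → queue []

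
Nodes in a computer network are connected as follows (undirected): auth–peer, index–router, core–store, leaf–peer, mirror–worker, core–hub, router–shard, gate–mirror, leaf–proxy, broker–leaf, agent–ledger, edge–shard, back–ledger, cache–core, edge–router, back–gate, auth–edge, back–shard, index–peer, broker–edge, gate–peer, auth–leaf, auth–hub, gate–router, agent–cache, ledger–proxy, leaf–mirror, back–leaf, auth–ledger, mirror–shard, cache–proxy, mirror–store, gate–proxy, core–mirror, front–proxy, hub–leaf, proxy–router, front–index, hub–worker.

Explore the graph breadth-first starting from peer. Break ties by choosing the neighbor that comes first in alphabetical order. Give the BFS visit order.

peer → auth → gate → index → leaf → edge → hub → ledger → back → mirror → proxy → router → front → broker → shard → core → worker → agent → store → cache

Visit peer; enqueue auth, gate, index, leaf → queue [auth, gate, index, leaf]
Visit auth; enqueue edge, hub, ledger → queue [gate, index, leaf, edge, hub, ledger]
Visit gate; enqueue back, mirror, proxy, router → queue [index, leaf, edge, hub, ledger, back, mirror, proxy, router]
Visit index; enqueue front → queue [leaf, edge, hub, ledger, back, mirror, proxy, router, front]
Visit leaf; enqueue broker → queue [edge, hub, ledger, back, mirror, proxy, router, front, broker]
Visit edge; enqueue shard → queue [hub, ledger, back, mirror, proxy, router, front, broker, shard]
Visit hub; enqueue core, worker → queue [ledger, back, mirror, proxy, router, front, broker, shard, core, worker]
Visit ledger; enqueue agent → queue [back, mirror, proxy, router, front, broker, shard, core, worker, agent]
Visit back → queue [mirror, proxy, router, front, broker, shard, core, worker, agent]
Visit mirror; enqueue store → queue [proxy, router, front, broker, shard, core, worker, agent, store]
Visit proxy; enqueue cache → queue [router, front, broker, shard, core, worker, agent, store, cache]
Visit router → queue [front, broker, shard, core, worker, agent, store, cache]
Visit front → queue [broker, shard, core, worker, agent, store, cache]
Visit broker → queue [shard, core, worker, agent, store, cache]
Visit shard → queue [core, worker, agent, store, cache]
Visit core → queue [worker, agent, store, cache]
Visit worker → queue [agent, store, cache]
Visit agent → queue [store, cache]
Visit store → queue [cache]
Visit cache → queue []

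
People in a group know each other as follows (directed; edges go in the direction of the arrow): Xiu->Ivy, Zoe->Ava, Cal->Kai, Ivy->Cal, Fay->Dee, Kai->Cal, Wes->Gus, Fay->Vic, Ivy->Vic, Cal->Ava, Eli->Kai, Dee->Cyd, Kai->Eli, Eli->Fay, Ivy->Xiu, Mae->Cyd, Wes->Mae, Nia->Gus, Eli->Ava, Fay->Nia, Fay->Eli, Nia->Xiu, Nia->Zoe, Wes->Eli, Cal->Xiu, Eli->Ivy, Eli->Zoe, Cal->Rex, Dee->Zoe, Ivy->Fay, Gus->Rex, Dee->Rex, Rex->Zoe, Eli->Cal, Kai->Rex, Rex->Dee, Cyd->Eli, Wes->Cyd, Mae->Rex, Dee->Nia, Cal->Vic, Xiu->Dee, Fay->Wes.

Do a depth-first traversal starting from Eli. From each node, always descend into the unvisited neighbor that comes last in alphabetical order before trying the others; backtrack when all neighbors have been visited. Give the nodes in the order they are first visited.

Eli, Zoe, Ava, Kai, Rex, Dee, Nia, Xiu, Ivy, Vic, Fay, Wes, Mae, Cyd, Gus, Cal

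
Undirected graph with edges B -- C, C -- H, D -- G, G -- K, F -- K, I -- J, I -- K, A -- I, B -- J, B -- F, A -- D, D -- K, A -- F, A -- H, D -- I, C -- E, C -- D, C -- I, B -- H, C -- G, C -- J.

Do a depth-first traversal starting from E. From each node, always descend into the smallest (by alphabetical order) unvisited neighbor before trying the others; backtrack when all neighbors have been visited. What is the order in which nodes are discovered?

E → C → B → F → A → D → G → K → I → J → H

Visit E
E → C
C → B
B → F
F → A
A → D
D → G
G → K
K → I
I → J
A → H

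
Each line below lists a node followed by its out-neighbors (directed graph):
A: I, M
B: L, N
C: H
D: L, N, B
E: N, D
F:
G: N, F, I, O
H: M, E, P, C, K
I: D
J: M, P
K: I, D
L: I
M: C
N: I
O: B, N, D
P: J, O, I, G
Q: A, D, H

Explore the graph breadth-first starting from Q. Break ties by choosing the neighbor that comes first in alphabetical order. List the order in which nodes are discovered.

Visit Q; enqueue A, D, H → queue [A, D, H]
Visit A; enqueue I, M → queue [D, H, I, M]
Visit D; enqueue B, L, N → queue [H, I, M, B, L, N]
Visit H; enqueue C, E, K, P → queue [I, M, B, L, N, C, E, K, P]
Visit I → queue [M, B, L, N, C, E, K, P]
Visit M → queue [B, L, N, C, E, K, P]
Visit B → queue [L, N, C, E, K, P]
Visit L → queue [N, C, E, K, P]
Visit N → queue [C, E, K, P]
Visit C → queue [E, K, P]
Visit E → queue [K, P]
Visit K → queue [P]
Visit P; enqueue G, J, O → queue [G, J, O]
Visit G; enqueue F → queue [J, O, F]
Visit J → queue [O, F]
Visit O → queue [F]
Visit F → queue []

Q, A, D, H, I, M, B, L, N, C, E, K, P, G, J, O, F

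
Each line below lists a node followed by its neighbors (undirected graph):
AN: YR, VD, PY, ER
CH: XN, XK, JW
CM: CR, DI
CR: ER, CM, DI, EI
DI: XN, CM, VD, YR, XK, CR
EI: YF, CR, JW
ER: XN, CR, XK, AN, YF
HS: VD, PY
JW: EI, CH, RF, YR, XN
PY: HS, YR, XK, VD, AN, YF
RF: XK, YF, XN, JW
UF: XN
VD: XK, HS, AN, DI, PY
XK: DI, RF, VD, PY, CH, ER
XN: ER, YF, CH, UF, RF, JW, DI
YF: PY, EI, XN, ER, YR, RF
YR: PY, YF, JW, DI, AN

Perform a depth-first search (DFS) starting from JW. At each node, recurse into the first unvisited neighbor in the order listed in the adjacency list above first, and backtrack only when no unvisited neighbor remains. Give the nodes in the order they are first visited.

JW -> EI -> YF -> PY -> HS -> VD -> XK -> DI -> XN -> ER -> CR -> CM -> AN -> YR -> CH -> UF -> RF

Visit JW
JW → EI
EI → YF
YF → PY
PY → HS
HS → VD
VD → XK
XK → DI
DI → XN
XN → ER
ER → CR
CR → CM
ER → AN
AN → YR
XN → CH
XN → UF
XN → RF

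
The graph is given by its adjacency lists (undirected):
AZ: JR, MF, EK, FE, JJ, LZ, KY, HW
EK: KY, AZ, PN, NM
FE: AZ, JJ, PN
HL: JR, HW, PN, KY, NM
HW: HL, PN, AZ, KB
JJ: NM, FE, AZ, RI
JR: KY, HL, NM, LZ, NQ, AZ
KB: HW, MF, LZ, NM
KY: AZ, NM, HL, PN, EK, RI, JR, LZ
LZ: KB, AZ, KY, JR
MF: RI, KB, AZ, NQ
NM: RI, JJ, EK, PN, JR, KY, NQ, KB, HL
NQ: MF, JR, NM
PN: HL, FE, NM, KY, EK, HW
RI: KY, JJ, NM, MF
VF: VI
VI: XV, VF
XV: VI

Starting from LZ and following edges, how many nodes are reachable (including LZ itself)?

BFS from LZ visits: LZ, AZ, JR, KB, KY, EK, FE, HW, JJ, MF, HL, NM, NQ, PN, RI
Reachable nodes: 15 of 18 total.

15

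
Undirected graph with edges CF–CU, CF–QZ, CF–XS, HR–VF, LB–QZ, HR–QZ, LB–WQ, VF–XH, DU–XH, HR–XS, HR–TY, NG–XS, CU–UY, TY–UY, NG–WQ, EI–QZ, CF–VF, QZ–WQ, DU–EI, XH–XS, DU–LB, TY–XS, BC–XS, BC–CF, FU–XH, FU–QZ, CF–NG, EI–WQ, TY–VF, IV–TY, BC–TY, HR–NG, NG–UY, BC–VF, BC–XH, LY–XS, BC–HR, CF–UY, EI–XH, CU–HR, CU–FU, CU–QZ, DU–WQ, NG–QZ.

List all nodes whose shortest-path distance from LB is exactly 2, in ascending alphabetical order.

CF, CU, EI, FU, HR, NG, XH

Level 0: LB
Level 1: DU, QZ, WQ
Level 2: CF, CU, EI, FU, HR, NG, XH
Level 3: BC, TY, UY, VF, XS
Level 4: IV, LY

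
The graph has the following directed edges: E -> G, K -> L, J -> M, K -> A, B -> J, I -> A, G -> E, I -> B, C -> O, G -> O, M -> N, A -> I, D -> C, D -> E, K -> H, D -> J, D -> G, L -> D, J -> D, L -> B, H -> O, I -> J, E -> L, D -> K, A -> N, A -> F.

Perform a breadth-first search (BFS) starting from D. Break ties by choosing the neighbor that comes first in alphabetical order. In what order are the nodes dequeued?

D → C → E → G → J → K → O → L → M → A → H → B → N → F → I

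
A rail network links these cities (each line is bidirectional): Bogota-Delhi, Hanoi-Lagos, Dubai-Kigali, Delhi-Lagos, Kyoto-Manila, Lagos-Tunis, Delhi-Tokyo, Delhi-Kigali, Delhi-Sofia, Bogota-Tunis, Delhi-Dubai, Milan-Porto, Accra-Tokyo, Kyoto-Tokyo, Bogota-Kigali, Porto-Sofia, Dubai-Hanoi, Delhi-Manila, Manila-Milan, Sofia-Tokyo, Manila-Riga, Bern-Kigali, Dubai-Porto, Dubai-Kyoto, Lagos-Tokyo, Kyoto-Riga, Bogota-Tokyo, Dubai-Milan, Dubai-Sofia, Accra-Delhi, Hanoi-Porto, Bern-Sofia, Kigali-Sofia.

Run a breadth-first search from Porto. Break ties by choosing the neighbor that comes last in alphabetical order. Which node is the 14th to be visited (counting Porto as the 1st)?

Accra

Visit Porto; enqueue Sofia, Milan, Hanoi, Dubai → queue [Sofia, Milan, Hanoi, Dubai]
Visit Sofia; enqueue Tokyo, Kigali, Delhi, Bern → queue [Milan, Hanoi, Dubai, Tokyo, Kigali, Delhi, Bern]
Visit Milan; enqueue Manila → queue [Hanoi, Dubai, Tokyo, Kigali, Delhi, Bern, Manila]
Visit Hanoi; enqueue Lagos → queue [Dubai, Tokyo, Kigali, Delhi, Bern, Manila, Lagos]
Visit Dubai; enqueue Kyoto → queue [Tokyo, Kigali, Delhi, Bern, Manila, Lagos, Kyoto]
Visit Tokyo; enqueue Bogota, Accra → queue [Kigali, Delhi, Bern, Manila, Lagos, Kyoto, Bogota, Accra]
Visit Kigali → queue [Delhi, Bern, Manila, Lagos, Kyoto, Bogota, Accra]
Visit Delhi → queue [Bern, Manila, Lagos, Kyoto, Bogota, Accra]
Visit Bern → queue [Manila, Lagos, Kyoto, Bogota, Accra]
Visit Manila; enqueue Riga → queue [Lagos, Kyoto, Bogota, Accra, Riga]
Visit Lagos; enqueue Tunis → queue [Kyoto, Bogota, Accra, Riga, Tunis]
Visit Kyoto → queue [Bogota, Accra, Riga, Tunis]
Visit Bogota → queue [Accra, Riga, Tunis]
Visit Accra → queue [Riga, Tunis]
Visit Riga → queue [Tunis]
Visit Tunis → queue []

Visit order: Porto, Sofia, Milan, Hanoi, Dubai, Tokyo, Kigali, Delhi, Bern, Manila, Lagos, Kyoto, Bogota, Accra, Riga, Tunis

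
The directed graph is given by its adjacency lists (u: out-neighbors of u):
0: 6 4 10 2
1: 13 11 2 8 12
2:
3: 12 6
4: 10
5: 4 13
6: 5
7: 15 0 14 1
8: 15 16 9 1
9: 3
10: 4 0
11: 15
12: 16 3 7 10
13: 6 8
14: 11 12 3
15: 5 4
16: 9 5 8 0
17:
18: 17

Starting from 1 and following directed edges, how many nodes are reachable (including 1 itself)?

17

BFS from 1 visits: 1, 13, 11, 2, 8, 12, 6, 15, 16, 9, 3, 7, 10, 5, 4, 0, 14
Reachable nodes: 17 of 19 total.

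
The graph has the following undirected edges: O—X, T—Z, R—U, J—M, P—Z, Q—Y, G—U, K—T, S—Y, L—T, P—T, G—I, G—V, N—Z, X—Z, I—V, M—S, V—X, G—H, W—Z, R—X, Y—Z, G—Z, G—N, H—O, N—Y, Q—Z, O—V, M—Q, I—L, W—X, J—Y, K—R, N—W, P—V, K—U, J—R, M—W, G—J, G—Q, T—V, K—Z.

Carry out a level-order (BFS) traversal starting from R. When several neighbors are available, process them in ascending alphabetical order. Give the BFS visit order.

Visit R; enqueue J, K, U, X → queue [J, K, U, X]
Visit J; enqueue G, M, Y → queue [K, U, X, G, M, Y]
Visit K; enqueue T, Z → queue [U, X, G, M, Y, T, Z]
Visit U → queue [X, G, M, Y, T, Z]
Visit X; enqueue O, V, W → queue [G, M, Y, T, Z, O, V, W]
Visit G; enqueue H, I, N, Q → queue [M, Y, T, Z, O, V, W, H, I, N, Q]
Visit M; enqueue S → queue [Y, T, Z, O, V, W, H, I, N, Q, S]
Visit Y → queue [T, Z, O, V, W, H, I, N, Q, S]
Visit T; enqueue L, P → queue [Z, O, V, W, H, I, N, Q, S, L, P]
Visit Z → queue [O, V, W, H, I, N, Q, S, L, P]
Visit O → queue [V, W, H, I, N, Q, S, L, P]
Visit V → queue [W, H, I, N, Q, S, L, P]
Visit W → queue [H, I, N, Q, S, L, P]
Visit H → queue [I, N, Q, S, L, P]
Visit I → queue [N, Q, S, L, P]
Visit N → queue [Q, S, L, P]
Visit Q → queue [S, L, P]
Visit S → queue [L, P]
Visit L → queue [P]
Visit P → queue []

R, J, K, U, X, G, M, Y, T, Z, O, V, W, H, I, N, Q, S, L, P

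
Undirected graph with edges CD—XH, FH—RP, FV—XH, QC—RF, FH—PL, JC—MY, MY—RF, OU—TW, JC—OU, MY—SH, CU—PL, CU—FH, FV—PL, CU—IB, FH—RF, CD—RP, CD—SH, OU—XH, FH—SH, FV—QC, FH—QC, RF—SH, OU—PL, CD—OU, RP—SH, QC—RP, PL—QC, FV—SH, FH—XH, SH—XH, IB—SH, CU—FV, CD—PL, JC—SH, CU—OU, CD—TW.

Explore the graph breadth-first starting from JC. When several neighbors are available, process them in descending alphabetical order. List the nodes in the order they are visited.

JC → SH → OU → MY → XH → RP → RF → IB → FV → FH → CD → TW → PL → CU → QC

Visit JC; enqueue SH, OU, MY → queue [SH, OU, MY]
Visit SH; enqueue XH, RP, RF, IB, FV, FH, CD → queue [OU, MY, XH, RP, RF, IB, FV, FH, CD]
Visit OU; enqueue TW, PL, CU → queue [MY, XH, RP, RF, IB, FV, FH, CD, TW, PL, CU]
Visit MY → queue [XH, RP, RF, IB, FV, FH, CD, TW, PL, CU]
Visit XH → queue [RP, RF, IB, FV, FH, CD, TW, PL, CU]
Visit RP; enqueue QC → queue [RF, IB, FV, FH, CD, TW, PL, CU, QC]
Visit RF → queue [IB, FV, FH, CD, TW, PL, CU, QC]
Visit IB → queue [FV, FH, CD, TW, PL, CU, QC]
Visit FV → queue [FH, CD, TW, PL, CU, QC]
Visit FH → queue [CD, TW, PL, CU, QC]
Visit CD → queue [TW, PL, CU, QC]
Visit TW → queue [PL, CU, QC]
Visit PL → queue [CU, QC]
Visit CU → queue [QC]
Visit QC → queue []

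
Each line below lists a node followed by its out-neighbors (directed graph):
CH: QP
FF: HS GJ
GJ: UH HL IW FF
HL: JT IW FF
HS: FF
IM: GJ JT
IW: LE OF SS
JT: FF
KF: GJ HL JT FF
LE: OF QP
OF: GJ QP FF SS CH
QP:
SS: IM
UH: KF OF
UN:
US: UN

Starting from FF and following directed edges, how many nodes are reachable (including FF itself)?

BFS from FF visits: FF, GJ, HS, HL, IW, UH, JT, LE, OF, SS, KF, QP, CH, IM
Reachable nodes: 14 of 16 total.

14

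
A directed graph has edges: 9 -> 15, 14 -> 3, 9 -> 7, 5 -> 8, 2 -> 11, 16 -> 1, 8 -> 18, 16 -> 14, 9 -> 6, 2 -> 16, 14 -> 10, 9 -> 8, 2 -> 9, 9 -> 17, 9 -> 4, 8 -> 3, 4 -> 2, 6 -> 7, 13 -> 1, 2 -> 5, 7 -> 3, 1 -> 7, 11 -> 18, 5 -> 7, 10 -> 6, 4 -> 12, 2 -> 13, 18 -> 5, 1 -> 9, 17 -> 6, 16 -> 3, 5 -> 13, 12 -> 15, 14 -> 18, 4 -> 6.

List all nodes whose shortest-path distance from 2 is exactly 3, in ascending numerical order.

10, 12

Level 0: 2
Level 1: 5, 9, 11, 13, 16
Level 2: 1, 3, 4, 6, 7, 8, 14, 15, 17, 18
Level 3: 10, 12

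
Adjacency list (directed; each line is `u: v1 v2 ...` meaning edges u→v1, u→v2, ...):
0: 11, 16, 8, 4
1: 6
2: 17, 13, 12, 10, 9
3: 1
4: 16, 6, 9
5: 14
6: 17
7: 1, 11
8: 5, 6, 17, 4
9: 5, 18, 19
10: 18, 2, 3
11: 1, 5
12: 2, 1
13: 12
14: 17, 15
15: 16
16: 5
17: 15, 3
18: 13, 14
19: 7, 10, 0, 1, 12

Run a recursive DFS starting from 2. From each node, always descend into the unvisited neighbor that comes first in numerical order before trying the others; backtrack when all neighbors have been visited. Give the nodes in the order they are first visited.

2 → 9 → 5 → 14 → 15 → 16 → 17 → 3 → 1 → 6 → 18 → 13 → 12 → 19 → 0 → 4 → 8 → 11 → 7 → 10

Visit 2
2 → 9
9 → 5
5 → 14
14 → 15
15 → 16
14 → 17
17 → 3
3 → 1
1 → 6
9 → 18
18 → 13
13 → 12
9 → 19
19 → 0
0 → 4
0 → 8
0 → 11
19 → 7
19 → 10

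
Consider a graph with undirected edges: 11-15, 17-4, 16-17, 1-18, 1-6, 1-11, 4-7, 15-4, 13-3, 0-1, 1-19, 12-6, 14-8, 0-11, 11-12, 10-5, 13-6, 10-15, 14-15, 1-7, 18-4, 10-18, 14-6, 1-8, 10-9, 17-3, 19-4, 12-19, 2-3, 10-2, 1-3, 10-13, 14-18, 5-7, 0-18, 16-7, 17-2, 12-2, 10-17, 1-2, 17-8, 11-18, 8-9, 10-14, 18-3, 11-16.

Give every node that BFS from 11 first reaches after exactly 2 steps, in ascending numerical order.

2, 3, 4, 6, 7, 8, 10, 14, 17, 19

Level 0: 11
Level 1: 0, 1, 12, 15, 16, 18
Level 2: 2, 3, 4, 6, 7, 8, 10, 14, 17, 19
Level 3: 5, 9, 13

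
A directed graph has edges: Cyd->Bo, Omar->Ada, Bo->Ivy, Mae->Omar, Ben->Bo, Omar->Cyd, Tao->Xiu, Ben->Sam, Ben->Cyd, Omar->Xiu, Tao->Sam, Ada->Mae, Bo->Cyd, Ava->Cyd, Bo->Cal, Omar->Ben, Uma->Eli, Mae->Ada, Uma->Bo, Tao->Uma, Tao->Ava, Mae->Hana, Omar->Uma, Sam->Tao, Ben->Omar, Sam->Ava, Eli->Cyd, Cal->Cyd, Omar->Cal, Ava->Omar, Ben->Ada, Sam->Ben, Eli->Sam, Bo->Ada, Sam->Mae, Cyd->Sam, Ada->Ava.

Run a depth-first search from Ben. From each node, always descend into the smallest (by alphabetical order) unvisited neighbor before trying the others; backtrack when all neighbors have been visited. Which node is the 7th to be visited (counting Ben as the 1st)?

Ivy

Visit Ben
Ben → Ada
Ada → Ava
Ava → Cyd
Cyd → Bo
Bo → Cal
Bo → Ivy
Cyd → Sam
Sam → Mae
Mae → Hana
Mae → Omar
Omar → Uma
Uma → Eli
Omar → Xiu
Sam → Tao

Visit order: Ben, Ada, Ava, Cyd, Bo, Cal, Ivy, Sam, Mae, Hana, Omar, Uma, Eli, Xiu, Tao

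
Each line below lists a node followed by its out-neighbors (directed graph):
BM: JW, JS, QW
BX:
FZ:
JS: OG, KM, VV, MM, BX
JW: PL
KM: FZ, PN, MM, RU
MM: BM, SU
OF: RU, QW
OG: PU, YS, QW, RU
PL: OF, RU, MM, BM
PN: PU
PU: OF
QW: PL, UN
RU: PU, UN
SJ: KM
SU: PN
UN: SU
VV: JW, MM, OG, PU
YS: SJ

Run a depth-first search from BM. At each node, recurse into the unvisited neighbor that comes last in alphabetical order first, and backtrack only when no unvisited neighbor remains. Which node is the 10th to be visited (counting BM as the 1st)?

MM

Visit BM
BM → QW
QW → UN
UN → SU
SU → PN
PN → PU
PU → OF
OF → RU
QW → PL
PL → MM
BM → JW
BM → JS
JS → VV
VV → OG
OG → YS
YS → SJ
SJ → KM
KM → FZ
JS → BX

Visit order: BM, QW, UN, SU, PN, PU, OF, RU, PL, MM, JW, JS, VV, OG, YS, SJ, KM, FZ, BX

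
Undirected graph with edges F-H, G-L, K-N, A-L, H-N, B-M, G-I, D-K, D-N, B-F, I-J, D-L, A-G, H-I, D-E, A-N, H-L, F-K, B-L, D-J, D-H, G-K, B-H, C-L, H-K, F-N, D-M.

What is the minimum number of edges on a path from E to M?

Level 0: E
Level 1: D
Level 2: H, J, K, L, M, N
Level 3: A, B, C, F, G, I
M first appears at level 2.

2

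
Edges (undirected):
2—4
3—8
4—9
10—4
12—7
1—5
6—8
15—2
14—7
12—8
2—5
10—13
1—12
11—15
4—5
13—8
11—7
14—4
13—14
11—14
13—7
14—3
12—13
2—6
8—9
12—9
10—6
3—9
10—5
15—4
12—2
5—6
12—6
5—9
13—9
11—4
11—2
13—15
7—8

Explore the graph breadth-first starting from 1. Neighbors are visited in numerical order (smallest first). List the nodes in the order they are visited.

1 → 5 → 12 → 2 → 4 → 6 → 9 → 10 → 7 → 8 → 13 → 11 → 15 → 14 → 3

Visit 1; enqueue 5, 12 → queue [5, 12]
Visit 5; enqueue 2, 4, 6, 9, 10 → queue [12, 2, 4, 6, 9, 10]
Visit 12; enqueue 7, 8, 13 → queue [2, 4, 6, 9, 10, 7, 8, 13]
Visit 2; enqueue 11, 15 → queue [4, 6, 9, 10, 7, 8, 13, 11, 15]
Visit 4; enqueue 14 → queue [6, 9, 10, 7, 8, 13, 11, 15, 14]
Visit 6 → queue [9, 10, 7, 8, 13, 11, 15, 14]
Visit 9; enqueue 3 → queue [10, 7, 8, 13, 11, 15, 14, 3]
Visit 10 → queue [7, 8, 13, 11, 15, 14, 3]
Visit 7 → queue [8, 13, 11, 15, 14, 3]
Visit 8 → queue [13, 11, 15, 14, 3]
Visit 13 → queue [11, 15, 14, 3]
Visit 11 → queue [15, 14, 3]
Visit 15 → queue [14, 3]
Visit 14 → queue [3]
Visit 3 → queue []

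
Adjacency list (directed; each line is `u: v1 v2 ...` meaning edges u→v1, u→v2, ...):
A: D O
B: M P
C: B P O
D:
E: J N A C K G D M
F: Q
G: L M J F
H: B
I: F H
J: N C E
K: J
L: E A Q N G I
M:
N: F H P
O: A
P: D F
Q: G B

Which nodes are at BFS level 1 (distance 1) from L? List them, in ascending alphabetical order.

Level 0: L
Level 1: A, E, G, I, N, Q
Level 2: B, C, D, F, H, J, K, M, O, P

A, E, G, I, N, Q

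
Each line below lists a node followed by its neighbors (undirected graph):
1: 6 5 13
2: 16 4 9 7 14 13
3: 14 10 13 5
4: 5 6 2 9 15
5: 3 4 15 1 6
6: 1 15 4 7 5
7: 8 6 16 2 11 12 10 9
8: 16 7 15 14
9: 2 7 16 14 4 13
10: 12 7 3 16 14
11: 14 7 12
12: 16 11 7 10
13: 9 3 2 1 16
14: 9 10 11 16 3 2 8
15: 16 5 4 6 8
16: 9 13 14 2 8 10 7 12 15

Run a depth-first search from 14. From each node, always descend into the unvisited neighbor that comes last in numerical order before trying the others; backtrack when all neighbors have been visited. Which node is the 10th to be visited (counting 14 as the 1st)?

Visit 14
14 → 16
16 → 15
15 → 8
8 → 7
7 → 12
12 → 11
12 → 10
10 → 3
3 → 13
13 → 9
9 → 4
4 → 6
6 → 5
5 → 1
4 → 2

Visit order: 14, 16, 15, 8, 7, 12, 11, 10, 3, 13, 9, 4, 6, 5, 1, 2

13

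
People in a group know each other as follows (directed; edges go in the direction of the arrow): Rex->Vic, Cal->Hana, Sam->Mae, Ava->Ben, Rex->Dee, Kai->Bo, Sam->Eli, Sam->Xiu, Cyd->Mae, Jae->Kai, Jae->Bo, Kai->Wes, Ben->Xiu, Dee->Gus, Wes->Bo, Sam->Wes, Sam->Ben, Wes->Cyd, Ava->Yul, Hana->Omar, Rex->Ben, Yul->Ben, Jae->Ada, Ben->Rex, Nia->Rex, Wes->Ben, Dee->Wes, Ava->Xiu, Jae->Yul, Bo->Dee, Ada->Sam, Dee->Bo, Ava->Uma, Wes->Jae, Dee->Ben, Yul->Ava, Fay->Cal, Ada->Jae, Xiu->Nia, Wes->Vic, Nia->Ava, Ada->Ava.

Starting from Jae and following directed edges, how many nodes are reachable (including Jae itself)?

19

BFS from Jae visits: Jae, Ada, Bo, Kai, Yul, Ava, Sam, Dee, Wes, Ben, Uma, Xiu, Eli, Mae, Gus, Cyd, Vic, Rex, Nia
Reachable nodes: 19 of 23 total.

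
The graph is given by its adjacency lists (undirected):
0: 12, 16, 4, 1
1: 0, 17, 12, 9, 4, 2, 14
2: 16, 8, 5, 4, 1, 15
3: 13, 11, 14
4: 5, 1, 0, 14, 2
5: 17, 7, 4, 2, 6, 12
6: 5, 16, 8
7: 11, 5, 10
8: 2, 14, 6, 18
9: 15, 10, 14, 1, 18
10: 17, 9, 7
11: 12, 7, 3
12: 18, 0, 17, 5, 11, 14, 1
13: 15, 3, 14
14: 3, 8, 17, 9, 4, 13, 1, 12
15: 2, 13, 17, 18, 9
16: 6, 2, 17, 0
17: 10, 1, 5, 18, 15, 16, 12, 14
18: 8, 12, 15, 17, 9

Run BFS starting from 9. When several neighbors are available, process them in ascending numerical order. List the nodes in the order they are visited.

9 1 10 14 15 18 0 2 4 12 17 7 3 8 13 16 5 11 6

Visit 9; enqueue 1, 10, 14, 15, 18 → queue [1, 10, 14, 15, 18]
Visit 1; enqueue 0, 2, 4, 12, 17 → queue [10, 14, 15, 18, 0, 2, 4, 12, 17]
Visit 10; enqueue 7 → queue [14, 15, 18, 0, 2, 4, 12, 17, 7]
Visit 14; enqueue 3, 8, 13 → queue [15, 18, 0, 2, 4, 12, 17, 7, 3, 8, 13]
Visit 15 → queue [18, 0, 2, 4, 12, 17, 7, 3, 8, 13]
Visit 18 → queue [0, 2, 4, 12, 17, 7, 3, 8, 13]
Visit 0; enqueue 16 → queue [2, 4, 12, 17, 7, 3, 8, 13, 16]
Visit 2; enqueue 5 → queue [4, 12, 17, 7, 3, 8, 13, 16, 5]
Visit 4 → queue [12, 17, 7, 3, 8, 13, 16, 5]
Visit 12; enqueue 11 → queue [17, 7, 3, 8, 13, 16, 5, 11]
Visit 17 → queue [7, 3, 8, 13, 16, 5, 11]
Visit 7 → queue [3, 8, 13, 16, 5, 11]
Visit 3 → queue [8, 13, 16, 5, 11]
Visit 8; enqueue 6 → queue [13, 16, 5, 11, 6]
Visit 13 → queue [16, 5, 11, 6]
Visit 16 → queue [5, 11, 6]
Visit 5 → queue [11, 6]
Visit 11 → queue [6]
Visit 6 → queue []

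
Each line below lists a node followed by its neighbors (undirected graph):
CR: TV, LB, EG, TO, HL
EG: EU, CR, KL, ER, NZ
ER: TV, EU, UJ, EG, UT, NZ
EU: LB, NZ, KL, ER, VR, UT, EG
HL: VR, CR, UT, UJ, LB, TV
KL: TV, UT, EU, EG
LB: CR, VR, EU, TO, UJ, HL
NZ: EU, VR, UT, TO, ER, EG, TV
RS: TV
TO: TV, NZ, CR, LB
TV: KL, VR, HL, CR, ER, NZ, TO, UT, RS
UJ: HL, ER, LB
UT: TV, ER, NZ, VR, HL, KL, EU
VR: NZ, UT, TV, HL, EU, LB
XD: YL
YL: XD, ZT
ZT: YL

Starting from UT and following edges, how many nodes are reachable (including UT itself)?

14

BFS from UT visits: UT, TV, ER, NZ, VR, HL, KL, EU, CR, TO, RS, UJ, EG, LB
Reachable nodes: 14 of 17 total.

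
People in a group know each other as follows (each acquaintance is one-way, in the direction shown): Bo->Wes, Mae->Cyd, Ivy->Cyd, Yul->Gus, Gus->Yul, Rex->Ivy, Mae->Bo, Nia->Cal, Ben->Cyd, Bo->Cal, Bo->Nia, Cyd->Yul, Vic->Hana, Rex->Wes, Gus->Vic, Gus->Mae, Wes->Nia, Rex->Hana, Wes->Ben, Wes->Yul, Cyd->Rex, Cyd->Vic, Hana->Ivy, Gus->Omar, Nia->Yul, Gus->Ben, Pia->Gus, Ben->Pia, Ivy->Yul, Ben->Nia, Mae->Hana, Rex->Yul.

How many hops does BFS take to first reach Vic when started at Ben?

2

Level 0: Ben
Level 1: Cyd, Nia, Pia
Level 2: Cal, Gus, Rex, Vic, Yul
Level 3: Hana, Ivy, Mae, Omar, Wes
Level 4: Bo
Vic first appears at level 2.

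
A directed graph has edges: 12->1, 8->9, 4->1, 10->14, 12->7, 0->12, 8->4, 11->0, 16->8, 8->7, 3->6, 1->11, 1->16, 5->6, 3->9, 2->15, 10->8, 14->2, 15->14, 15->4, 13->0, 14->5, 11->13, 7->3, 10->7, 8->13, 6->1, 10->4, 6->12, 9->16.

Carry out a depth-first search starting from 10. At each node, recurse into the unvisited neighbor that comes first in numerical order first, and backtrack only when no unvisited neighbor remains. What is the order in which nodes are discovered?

10 -> 4 -> 1 -> 11 -> 0 -> 12 -> 7 -> 3 -> 6 -> 9 -> 16 -> 8 -> 13 -> 14 -> 2 -> 15 -> 5

Visit 10
10 → 4
4 → 1
1 → 11
11 → 0
0 → 12
12 → 7
7 → 3
3 → 6
3 → 9
9 → 16
16 → 8
8 → 13
10 → 14
14 → 2
2 → 15
14 → 5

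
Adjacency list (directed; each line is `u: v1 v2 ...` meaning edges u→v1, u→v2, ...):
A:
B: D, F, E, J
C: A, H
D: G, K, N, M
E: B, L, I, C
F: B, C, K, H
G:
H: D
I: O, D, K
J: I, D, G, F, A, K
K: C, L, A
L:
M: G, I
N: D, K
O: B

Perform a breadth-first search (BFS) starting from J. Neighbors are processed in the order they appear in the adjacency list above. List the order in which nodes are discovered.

J → I → D → G → F → A → K → O → N → M → B → C → H → L → E

Visit J; enqueue I, D, G, F, A, K → queue [I, D, G, F, A, K]
Visit I; enqueue O → queue [D, G, F, A, K, O]
Visit D; enqueue N, M → queue [G, F, A, K, O, N, M]
Visit G → queue [F, A, K, O, N, M]
Visit F; enqueue B, C, H → queue [A, K, O, N, M, B, C, H]
Visit A → queue [K, O, N, M, B, C, H]
Visit K; enqueue L → queue [O, N, M, B, C, H, L]
Visit O → queue [N, M, B, C, H, L]
Visit N → queue [M, B, C, H, L]
Visit M → queue [B, C, H, L]
Visit B; enqueue E → queue [C, H, L, E]
Visit C → queue [H, L, E]
Visit H → queue [L, E]
Visit L → queue [E]
Visit E → queue []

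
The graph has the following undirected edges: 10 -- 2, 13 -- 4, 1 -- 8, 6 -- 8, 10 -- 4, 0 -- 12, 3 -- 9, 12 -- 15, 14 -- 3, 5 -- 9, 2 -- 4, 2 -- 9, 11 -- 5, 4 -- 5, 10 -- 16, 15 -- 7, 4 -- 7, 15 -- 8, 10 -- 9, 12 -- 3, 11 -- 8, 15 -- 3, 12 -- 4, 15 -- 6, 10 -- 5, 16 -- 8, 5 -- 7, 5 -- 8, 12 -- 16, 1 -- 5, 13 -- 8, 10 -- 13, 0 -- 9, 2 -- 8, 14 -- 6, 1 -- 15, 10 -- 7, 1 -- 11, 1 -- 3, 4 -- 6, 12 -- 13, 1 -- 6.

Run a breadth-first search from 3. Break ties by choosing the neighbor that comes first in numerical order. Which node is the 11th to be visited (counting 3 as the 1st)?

0

Visit 3; enqueue 1, 9, 12, 14, 15 → queue [1, 9, 12, 14, 15]
Visit 1; enqueue 5, 6, 8, 11 → queue [9, 12, 14, 15, 5, 6, 8, 11]
Visit 9; enqueue 0, 2, 10 → queue [12, 14, 15, 5, 6, 8, 11, 0, 2, 10]
Visit 12; enqueue 4, 13, 16 → queue [14, 15, 5, 6, 8, 11, 0, 2, 10, 4, 13, 16]
Visit 14 → queue [15, 5, 6, 8, 11, 0, 2, 10, 4, 13, 16]
Visit 15; enqueue 7 → queue [5, 6, 8, 11, 0, 2, 10, 4, 13, 16, 7]
Visit 5 → queue [6, 8, 11, 0, 2, 10, 4, 13, 16, 7]
Visit 6 → queue [8, 11, 0, 2, 10, 4, 13, 16, 7]
Visit 8 → queue [11, 0, 2, 10, 4, 13, 16, 7]
Visit 11 → queue [0, 2, 10, 4, 13, 16, 7]
Visit 0 → queue [2, 10, 4, 13, 16, 7]
Visit 2 → queue [10, 4, 13, 16, 7]
Visit 10 → queue [4, 13, 16, 7]
Visit 4 → queue [13, 16, 7]
Visit 13 → queue [16, 7]
Visit 16 → queue [7]
Visit 7 → queue []

Visit order: 3, 1, 9, 12, 14, 15, 5, 6, 8, 11, 0, 2, 10, 4, 13, 16, 7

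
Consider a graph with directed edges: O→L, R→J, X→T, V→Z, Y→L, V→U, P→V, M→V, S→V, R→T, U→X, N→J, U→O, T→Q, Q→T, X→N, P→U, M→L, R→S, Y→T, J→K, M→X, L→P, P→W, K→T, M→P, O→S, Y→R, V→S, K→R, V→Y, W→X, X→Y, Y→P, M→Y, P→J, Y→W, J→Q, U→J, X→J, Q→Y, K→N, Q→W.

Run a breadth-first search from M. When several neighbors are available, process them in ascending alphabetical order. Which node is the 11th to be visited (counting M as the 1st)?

Visit M; enqueue L, P, V, X, Y → queue [L, P, V, X, Y]
Visit L → queue [P, V, X, Y]
Visit P; enqueue J, U, W → queue [V, X, Y, J, U, W]
Visit V; enqueue S, Z → queue [X, Y, J, U, W, S, Z]
Visit X; enqueue N, T → queue [Y, J, U, W, S, Z, N, T]
Visit Y; enqueue R → queue [J, U, W, S, Z, N, T, R]
Visit J; enqueue K, Q → queue [U, W, S, Z, N, T, R, K, Q]
Visit U; enqueue O → queue [W, S, Z, N, T, R, K, Q, O]
Visit W → queue [S, Z, N, T, R, K, Q, O]
Visit S → queue [Z, N, T, R, K, Q, O]
Visit Z → queue [N, T, R, K, Q, O]
Visit N → queue [T, R, K, Q, O]
Visit T → queue [R, K, Q, O]
Visit R → queue [K, Q, O]
Visit K → queue [Q, O]
Visit Q → queue [O]
Visit O → queue []

Visit order: M, L, P, V, X, Y, J, U, W, S, Z, N, T, R, K, Q, O

Z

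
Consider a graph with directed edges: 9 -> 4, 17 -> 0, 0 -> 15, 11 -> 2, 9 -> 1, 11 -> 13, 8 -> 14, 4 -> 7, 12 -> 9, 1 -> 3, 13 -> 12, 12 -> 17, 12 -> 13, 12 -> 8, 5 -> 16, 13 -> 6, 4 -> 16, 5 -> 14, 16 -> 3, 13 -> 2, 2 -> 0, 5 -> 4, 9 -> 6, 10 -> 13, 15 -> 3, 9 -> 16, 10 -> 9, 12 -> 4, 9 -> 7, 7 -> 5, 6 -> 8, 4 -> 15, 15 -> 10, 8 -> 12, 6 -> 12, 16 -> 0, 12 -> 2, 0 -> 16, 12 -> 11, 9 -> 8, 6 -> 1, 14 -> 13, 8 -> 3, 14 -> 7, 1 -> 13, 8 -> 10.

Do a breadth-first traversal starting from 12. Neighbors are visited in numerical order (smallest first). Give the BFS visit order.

Visit 12; enqueue 2, 4, 8, 9, 11, 13, 17 → queue [2, 4, 8, 9, 11, 13, 17]
Visit 2; enqueue 0 → queue [4, 8, 9, 11, 13, 17, 0]
Visit 4; enqueue 7, 15, 16 → queue [8, 9, 11, 13, 17, 0, 7, 15, 16]
Visit 8; enqueue 3, 10, 14 → queue [9, 11, 13, 17, 0, 7, 15, 16, 3, 10, 14]
Visit 9; enqueue 1, 6 → queue [11, 13, 17, 0, 7, 15, 16, 3, 10, 14, 1, 6]
Visit 11 → queue [13, 17, 0, 7, 15, 16, 3, 10, 14, 1, 6]
Visit 13 → queue [17, 0, 7, 15, 16, 3, 10, 14, 1, 6]
Visit 17 → queue [0, 7, 15, 16, 3, 10, 14, 1, 6]
Visit 0 → queue [7, 15, 16, 3, 10, 14, 1, 6]
Visit 7; enqueue 5 → queue [15, 16, 3, 10, 14, 1, 6, 5]
Visit 15 → queue [16, 3, 10, 14, 1, 6, 5]
Visit 16 → queue [3, 10, 14, 1, 6, 5]
Visit 3 → queue [10, 14, 1, 6, 5]
Visit 10 → queue [14, 1, 6, 5]
Visit 14 → queue [1, 6, 5]
Visit 1 → queue [6, 5]
Visit 6 → queue [5]
Visit 5 → queue []

12, 2, 4, 8, 9, 11, 13, 17, 0, 7, 15, 16, 3, 10, 14, 1, 6, 5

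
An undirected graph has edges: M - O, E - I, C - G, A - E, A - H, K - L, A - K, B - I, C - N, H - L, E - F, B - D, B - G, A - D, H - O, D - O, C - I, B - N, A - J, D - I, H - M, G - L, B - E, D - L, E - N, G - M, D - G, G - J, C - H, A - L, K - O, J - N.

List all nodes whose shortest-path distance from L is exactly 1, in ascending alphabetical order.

A, D, G, H, K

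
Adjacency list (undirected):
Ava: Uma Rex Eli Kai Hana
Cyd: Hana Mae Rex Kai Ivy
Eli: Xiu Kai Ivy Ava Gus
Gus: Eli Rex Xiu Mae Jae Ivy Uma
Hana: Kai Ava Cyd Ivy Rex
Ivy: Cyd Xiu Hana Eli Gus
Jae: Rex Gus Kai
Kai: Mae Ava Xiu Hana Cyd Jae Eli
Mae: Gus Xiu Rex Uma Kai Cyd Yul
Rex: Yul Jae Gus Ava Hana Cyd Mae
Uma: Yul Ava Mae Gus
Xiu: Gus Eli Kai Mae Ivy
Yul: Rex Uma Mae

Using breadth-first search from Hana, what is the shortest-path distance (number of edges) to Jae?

2

Level 0: Hana
Level 1: Ava, Cyd, Ivy, Kai, Rex
Level 2: Eli, Gus, Jae, Mae, Uma, Xiu, Yul
Jae first appears at level 2.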